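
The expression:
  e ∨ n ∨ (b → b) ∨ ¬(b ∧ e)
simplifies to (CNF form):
True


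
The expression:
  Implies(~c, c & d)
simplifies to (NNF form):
c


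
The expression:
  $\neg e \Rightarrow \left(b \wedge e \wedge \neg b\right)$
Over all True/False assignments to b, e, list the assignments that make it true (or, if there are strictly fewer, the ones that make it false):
is true only for:
  b=False, e=True;
  b=True, e=True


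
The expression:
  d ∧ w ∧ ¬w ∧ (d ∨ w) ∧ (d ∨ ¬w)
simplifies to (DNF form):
False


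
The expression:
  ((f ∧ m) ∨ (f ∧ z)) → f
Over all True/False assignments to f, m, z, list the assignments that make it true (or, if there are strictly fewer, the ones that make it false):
is always true.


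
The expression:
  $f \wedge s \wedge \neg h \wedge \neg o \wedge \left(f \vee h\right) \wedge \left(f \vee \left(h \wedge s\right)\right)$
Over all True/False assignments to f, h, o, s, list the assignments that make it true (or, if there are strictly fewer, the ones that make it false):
is true only for:
  f=True, h=False, o=False, s=True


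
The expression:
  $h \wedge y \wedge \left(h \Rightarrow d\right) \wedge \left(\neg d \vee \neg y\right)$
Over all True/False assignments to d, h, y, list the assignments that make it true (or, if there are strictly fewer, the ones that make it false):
is never true.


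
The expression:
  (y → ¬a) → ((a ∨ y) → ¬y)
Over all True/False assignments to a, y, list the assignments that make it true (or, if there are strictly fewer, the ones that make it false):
is false only for:
  a=False, y=True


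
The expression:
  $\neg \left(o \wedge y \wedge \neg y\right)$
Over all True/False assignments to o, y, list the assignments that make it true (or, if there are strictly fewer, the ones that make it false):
is always true.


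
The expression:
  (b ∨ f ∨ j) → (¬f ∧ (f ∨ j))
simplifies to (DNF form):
(j ∧ ¬f) ∨ (¬b ∧ ¬f)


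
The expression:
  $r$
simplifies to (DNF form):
$r$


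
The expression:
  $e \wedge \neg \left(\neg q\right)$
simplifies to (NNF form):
$e \wedge q$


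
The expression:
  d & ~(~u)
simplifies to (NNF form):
d & u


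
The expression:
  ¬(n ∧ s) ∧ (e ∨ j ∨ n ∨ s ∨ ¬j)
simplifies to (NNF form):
¬n ∨ ¬s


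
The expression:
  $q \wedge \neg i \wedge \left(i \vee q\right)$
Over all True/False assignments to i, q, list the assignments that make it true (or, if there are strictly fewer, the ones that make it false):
is true only for:
  i=False, q=True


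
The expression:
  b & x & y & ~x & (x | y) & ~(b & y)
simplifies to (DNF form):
False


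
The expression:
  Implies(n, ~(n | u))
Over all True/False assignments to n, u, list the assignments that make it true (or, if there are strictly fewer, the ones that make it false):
is true only for:
  n=False, u=False;
  n=False, u=True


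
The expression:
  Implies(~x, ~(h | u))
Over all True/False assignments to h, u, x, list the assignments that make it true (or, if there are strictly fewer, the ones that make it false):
is false only for:
  h=False, u=True, x=False;
  h=True, u=False, x=False;
  h=True, u=True, x=False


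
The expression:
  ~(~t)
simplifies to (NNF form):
t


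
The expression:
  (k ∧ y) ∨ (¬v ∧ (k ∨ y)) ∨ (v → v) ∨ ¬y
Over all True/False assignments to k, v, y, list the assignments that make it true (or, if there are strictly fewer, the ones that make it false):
is always true.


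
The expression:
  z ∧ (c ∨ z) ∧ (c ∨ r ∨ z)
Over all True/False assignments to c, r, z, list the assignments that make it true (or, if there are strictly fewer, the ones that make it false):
is true only for:
  c=False, r=False, z=True;
  c=False, r=True, z=True;
  c=True, r=False, z=True;
  c=True, r=True, z=True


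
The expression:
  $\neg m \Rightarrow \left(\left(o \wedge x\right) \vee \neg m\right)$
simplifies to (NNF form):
$\text{True}$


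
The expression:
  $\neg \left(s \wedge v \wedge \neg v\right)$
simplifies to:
$\text{True}$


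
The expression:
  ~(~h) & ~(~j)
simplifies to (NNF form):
h & j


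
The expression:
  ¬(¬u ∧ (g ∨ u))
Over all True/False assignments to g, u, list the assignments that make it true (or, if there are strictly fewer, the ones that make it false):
is false only for:
  g=True, u=False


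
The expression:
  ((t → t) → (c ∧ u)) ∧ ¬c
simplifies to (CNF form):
False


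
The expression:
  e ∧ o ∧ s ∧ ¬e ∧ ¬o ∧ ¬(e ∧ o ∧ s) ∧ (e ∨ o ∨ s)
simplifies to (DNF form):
False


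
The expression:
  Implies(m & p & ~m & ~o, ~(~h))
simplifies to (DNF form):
True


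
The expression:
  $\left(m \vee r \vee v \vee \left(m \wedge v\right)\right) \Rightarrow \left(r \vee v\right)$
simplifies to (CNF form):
$r \vee v \vee \neg m$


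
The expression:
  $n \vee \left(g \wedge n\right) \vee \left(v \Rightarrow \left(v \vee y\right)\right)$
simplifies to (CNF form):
$\text{True}$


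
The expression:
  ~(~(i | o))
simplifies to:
i | o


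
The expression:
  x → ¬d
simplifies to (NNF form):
¬d ∨ ¬x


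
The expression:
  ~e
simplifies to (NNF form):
~e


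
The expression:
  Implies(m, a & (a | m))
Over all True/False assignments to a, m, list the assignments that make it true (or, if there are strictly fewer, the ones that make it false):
is false only for:
  a=False, m=True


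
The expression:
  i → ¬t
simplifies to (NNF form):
¬i ∨ ¬t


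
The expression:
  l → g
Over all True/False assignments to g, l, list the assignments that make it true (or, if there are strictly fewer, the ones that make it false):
is false only for:
  g=False, l=True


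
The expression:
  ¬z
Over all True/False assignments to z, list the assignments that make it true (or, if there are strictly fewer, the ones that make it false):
is true only for:
  z=False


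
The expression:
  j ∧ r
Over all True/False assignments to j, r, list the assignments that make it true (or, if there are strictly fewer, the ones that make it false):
is true only for:
  j=True, r=True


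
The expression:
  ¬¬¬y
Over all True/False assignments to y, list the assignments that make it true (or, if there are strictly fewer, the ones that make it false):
is true only for:
  y=False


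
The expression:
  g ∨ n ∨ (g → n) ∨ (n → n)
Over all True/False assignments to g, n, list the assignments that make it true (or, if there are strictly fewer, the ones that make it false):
is always true.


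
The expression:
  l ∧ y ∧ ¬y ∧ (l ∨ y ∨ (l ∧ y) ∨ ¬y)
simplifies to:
False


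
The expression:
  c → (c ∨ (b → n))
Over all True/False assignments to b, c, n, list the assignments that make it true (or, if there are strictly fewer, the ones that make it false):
is always true.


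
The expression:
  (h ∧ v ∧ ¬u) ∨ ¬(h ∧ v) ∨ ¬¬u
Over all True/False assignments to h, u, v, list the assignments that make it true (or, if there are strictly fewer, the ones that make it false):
is always true.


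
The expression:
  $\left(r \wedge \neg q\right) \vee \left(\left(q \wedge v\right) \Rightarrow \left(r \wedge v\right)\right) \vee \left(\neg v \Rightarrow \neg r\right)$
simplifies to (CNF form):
$\text{True}$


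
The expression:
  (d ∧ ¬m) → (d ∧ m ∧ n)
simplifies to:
m ∨ ¬d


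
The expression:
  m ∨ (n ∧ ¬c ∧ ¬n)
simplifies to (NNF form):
m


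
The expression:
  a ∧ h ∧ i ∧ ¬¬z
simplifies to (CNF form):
a ∧ h ∧ i ∧ z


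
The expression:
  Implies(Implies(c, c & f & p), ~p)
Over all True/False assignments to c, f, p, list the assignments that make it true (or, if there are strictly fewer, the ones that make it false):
is false only for:
  c=False, f=False, p=True;
  c=False, f=True, p=True;
  c=True, f=True, p=True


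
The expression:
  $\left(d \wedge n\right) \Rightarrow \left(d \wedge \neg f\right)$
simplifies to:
$\neg d \vee \neg f \vee \neg n$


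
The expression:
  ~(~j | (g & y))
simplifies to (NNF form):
j & (~g | ~y)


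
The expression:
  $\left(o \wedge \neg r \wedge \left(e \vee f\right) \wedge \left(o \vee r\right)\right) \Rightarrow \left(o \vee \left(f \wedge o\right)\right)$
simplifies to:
$\text{True}$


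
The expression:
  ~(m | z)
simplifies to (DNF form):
~m & ~z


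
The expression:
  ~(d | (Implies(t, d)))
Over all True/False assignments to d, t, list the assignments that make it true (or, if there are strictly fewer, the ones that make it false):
is true only for:
  d=False, t=True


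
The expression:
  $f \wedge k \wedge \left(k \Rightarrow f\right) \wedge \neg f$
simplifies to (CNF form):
$\text{False}$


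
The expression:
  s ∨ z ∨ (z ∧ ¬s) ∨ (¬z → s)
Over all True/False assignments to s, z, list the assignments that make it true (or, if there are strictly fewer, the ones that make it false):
is false only for:
  s=False, z=False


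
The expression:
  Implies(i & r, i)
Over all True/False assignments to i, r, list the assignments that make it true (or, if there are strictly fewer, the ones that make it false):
is always true.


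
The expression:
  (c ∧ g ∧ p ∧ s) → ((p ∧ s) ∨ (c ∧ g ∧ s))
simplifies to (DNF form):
True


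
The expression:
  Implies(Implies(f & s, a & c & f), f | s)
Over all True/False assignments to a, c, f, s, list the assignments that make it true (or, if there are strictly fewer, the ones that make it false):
is false only for:
  a=False, c=False, f=False, s=False;
  a=False, c=True, f=False, s=False;
  a=True, c=False, f=False, s=False;
  a=True, c=True, f=False, s=False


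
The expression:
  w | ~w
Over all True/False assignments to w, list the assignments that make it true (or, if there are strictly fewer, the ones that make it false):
is always true.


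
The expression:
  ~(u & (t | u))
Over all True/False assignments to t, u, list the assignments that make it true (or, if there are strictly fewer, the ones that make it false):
is true only for:
  t=False, u=False;
  t=True, u=False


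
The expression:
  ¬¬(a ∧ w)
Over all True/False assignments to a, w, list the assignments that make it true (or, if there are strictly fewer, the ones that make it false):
is true only for:
  a=True, w=True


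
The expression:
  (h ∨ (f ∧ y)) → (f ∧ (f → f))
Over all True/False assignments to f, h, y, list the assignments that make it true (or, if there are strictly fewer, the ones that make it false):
is false only for:
  f=False, h=True, y=False;
  f=False, h=True, y=True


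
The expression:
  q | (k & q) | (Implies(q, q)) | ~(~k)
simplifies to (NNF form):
True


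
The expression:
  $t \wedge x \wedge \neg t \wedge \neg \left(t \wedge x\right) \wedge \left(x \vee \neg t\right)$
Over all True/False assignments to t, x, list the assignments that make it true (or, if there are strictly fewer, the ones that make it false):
is never true.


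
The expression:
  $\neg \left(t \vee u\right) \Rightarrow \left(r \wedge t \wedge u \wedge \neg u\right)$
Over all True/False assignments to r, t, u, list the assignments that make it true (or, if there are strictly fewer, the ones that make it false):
is false only for:
  r=False, t=False, u=False;
  r=True, t=False, u=False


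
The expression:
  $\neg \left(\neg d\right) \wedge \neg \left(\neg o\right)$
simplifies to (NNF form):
$d \wedge o$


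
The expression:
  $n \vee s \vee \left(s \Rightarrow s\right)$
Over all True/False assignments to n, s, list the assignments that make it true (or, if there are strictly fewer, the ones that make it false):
is always true.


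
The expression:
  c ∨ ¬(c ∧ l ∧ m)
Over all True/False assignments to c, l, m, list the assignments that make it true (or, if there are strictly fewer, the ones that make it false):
is always true.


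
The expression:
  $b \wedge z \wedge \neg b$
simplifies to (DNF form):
$\text{False}$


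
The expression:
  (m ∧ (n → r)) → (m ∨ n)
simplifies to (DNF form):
True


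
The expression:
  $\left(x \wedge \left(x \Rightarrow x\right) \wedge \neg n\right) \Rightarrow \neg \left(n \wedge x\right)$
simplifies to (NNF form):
$\text{True}$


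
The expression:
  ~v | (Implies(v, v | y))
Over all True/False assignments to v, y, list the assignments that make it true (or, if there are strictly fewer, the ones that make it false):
is always true.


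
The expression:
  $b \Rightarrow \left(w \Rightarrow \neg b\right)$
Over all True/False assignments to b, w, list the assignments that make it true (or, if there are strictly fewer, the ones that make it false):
is false only for:
  b=True, w=True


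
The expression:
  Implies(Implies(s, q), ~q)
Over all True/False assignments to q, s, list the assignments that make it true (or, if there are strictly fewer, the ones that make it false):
is true only for:
  q=False, s=False;
  q=False, s=True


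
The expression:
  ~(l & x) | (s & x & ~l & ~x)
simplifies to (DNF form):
~l | ~x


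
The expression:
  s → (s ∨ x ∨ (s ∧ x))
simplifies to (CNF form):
True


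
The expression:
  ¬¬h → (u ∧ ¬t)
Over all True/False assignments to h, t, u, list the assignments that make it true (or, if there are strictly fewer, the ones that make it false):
is false only for:
  h=True, t=False, u=False;
  h=True, t=True, u=False;
  h=True, t=True, u=True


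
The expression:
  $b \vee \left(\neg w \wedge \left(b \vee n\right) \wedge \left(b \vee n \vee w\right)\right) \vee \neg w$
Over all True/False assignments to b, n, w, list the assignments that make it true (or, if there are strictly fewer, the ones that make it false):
is false only for:
  b=False, n=False, w=True;
  b=False, n=True, w=True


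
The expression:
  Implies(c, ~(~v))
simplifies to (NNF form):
v | ~c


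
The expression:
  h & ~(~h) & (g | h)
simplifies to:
h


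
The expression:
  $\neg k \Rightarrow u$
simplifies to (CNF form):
$k \vee u$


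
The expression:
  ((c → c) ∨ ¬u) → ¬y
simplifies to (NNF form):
¬y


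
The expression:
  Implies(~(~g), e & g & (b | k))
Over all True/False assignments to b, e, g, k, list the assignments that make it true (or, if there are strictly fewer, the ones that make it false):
is false only for:
  b=False, e=False, g=True, k=False;
  b=False, e=False, g=True, k=True;
  b=False, e=True, g=True, k=False;
  b=True, e=False, g=True, k=False;
  b=True, e=False, g=True, k=True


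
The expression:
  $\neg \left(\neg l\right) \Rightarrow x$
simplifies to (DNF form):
$x \vee \neg l$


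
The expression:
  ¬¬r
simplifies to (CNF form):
r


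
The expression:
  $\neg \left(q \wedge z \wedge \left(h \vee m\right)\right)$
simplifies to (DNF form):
$\left(\neg h \wedge \neg m\right) \vee \neg q \vee \neg z$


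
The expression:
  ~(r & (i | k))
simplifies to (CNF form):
(~i | ~r) & (~k | ~r)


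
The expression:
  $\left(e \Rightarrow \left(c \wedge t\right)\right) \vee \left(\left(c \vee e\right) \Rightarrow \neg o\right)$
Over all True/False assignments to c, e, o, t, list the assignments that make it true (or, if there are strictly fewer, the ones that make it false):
is false only for:
  c=False, e=True, o=True, t=False;
  c=False, e=True, o=True, t=True;
  c=True, e=True, o=True, t=False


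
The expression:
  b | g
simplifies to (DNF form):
b | g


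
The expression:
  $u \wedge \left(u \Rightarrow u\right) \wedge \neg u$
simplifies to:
$\text{False}$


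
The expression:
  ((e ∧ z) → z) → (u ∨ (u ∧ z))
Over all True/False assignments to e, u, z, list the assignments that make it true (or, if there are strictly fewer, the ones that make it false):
is true only for:
  e=False, u=True, z=False;
  e=False, u=True, z=True;
  e=True, u=True, z=False;
  e=True, u=True, z=True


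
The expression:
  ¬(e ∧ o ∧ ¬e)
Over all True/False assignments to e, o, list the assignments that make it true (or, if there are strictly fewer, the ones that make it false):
is always true.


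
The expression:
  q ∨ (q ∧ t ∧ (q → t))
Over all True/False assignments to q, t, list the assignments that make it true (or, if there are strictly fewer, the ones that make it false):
is true only for:
  q=True, t=False;
  q=True, t=True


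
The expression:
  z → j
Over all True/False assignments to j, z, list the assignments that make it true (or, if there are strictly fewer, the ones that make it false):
is false only for:
  j=False, z=True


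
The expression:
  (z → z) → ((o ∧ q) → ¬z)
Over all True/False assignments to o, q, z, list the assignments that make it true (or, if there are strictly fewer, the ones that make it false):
is false only for:
  o=True, q=True, z=True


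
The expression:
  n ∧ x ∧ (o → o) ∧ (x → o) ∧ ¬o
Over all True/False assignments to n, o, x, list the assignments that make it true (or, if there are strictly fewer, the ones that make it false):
is never true.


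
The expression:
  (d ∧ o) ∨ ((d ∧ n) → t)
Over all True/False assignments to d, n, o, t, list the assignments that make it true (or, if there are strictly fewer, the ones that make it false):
is false only for:
  d=True, n=True, o=False, t=False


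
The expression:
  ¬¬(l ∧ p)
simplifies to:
l ∧ p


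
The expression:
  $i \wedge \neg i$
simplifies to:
$\text{False}$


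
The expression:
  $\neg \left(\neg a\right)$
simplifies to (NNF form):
$a$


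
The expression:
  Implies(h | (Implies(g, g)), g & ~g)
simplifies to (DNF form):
False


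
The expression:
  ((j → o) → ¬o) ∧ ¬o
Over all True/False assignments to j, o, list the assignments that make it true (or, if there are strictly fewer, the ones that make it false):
is true only for:
  j=False, o=False;
  j=True, o=False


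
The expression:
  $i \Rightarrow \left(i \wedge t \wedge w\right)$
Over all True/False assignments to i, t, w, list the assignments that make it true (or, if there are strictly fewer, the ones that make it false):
is false only for:
  i=True, t=False, w=False;
  i=True, t=False, w=True;
  i=True, t=True, w=False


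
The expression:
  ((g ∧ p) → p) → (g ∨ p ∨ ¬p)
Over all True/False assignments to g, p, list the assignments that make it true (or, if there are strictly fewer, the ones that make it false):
is always true.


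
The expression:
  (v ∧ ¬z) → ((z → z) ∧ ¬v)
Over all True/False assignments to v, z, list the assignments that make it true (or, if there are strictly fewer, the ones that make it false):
is false only for:
  v=True, z=False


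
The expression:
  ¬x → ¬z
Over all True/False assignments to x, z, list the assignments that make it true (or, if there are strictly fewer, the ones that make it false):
is false only for:
  x=False, z=True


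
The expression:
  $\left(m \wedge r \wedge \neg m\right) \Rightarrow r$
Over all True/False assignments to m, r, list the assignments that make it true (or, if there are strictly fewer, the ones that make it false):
is always true.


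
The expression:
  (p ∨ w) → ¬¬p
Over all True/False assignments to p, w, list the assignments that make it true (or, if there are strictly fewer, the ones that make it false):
is false only for:
  p=False, w=True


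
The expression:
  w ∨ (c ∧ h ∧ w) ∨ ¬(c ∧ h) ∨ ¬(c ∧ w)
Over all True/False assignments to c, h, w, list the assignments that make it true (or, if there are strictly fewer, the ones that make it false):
is always true.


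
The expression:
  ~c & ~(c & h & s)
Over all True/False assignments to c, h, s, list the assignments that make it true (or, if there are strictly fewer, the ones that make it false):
is true only for:
  c=False, h=False, s=False;
  c=False, h=False, s=True;
  c=False, h=True, s=False;
  c=False, h=True, s=True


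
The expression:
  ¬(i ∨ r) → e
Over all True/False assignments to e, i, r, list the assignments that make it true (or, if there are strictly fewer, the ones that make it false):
is false only for:
  e=False, i=False, r=False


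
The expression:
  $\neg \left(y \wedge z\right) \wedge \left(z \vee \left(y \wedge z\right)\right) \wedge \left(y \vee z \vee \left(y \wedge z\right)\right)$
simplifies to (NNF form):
$z \wedge \neg y$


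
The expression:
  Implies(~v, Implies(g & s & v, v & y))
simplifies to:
True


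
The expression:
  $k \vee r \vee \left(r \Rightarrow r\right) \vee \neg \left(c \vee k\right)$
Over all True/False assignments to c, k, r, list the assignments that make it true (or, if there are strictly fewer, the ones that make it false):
is always true.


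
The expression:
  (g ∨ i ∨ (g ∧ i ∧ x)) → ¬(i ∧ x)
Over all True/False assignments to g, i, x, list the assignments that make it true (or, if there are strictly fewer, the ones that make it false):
is false only for:
  g=False, i=True, x=True;
  g=True, i=True, x=True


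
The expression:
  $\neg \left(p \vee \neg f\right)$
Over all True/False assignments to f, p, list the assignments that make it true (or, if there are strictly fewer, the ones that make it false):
is true only for:
  f=True, p=False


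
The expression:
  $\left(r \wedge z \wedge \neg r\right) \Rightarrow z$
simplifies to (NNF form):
$\text{True}$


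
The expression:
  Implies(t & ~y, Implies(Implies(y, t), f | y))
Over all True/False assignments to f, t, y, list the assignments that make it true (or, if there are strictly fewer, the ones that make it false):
is false only for:
  f=False, t=True, y=False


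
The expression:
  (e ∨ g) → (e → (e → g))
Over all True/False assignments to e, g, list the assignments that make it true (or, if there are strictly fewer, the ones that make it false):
is false only for:
  e=True, g=False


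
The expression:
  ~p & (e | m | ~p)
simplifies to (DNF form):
~p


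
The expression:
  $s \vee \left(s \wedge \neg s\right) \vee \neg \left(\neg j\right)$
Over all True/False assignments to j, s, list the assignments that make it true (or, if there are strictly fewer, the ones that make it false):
is false only for:
  j=False, s=False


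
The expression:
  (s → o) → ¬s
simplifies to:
¬o ∨ ¬s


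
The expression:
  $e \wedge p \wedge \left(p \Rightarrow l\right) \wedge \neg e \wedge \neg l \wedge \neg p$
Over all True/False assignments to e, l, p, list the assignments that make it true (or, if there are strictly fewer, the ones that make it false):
is never true.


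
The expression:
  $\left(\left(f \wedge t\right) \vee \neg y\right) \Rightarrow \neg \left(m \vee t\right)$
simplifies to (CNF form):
$\left(y \vee \neg m\right) \wedge \left(y \vee \neg t\right) \wedge \left(\neg f \vee \neg t\right)$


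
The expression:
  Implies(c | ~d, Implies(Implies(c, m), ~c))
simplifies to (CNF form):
~c | ~m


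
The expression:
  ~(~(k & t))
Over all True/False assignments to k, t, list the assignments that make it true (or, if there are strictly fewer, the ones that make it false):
is true only for:
  k=True, t=True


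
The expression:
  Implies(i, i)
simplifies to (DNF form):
True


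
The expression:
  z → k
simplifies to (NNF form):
k ∨ ¬z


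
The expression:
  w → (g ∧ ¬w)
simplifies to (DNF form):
¬w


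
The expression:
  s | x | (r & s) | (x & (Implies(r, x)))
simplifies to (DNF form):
s | x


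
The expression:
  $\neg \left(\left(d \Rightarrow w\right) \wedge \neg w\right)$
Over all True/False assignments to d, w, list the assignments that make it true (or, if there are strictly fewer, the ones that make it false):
is false only for:
  d=False, w=False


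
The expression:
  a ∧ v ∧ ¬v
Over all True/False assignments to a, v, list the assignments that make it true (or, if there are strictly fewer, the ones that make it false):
is never true.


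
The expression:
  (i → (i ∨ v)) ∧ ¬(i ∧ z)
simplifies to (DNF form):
¬i ∨ ¬z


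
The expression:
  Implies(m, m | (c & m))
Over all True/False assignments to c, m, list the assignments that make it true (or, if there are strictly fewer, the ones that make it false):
is always true.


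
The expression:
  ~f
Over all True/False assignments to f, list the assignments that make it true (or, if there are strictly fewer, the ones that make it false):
is true only for:
  f=False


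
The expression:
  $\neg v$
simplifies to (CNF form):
$\neg v$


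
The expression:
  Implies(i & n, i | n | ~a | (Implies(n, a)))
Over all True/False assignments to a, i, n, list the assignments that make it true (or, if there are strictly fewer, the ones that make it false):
is always true.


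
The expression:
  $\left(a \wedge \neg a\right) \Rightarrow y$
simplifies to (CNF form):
$\text{True}$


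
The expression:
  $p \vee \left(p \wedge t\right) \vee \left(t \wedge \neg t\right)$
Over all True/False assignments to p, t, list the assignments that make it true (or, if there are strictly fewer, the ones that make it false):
is true only for:
  p=True, t=False;
  p=True, t=True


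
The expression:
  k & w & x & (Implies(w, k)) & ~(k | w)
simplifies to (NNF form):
False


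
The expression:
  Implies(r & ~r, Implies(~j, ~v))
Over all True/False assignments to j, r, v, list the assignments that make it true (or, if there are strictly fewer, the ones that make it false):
is always true.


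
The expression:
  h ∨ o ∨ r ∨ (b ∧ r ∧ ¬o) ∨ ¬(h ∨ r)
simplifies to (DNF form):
True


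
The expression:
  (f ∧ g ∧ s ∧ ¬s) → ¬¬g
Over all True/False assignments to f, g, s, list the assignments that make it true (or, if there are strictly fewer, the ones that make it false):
is always true.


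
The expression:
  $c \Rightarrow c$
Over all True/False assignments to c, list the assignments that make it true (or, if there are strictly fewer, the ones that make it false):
is always true.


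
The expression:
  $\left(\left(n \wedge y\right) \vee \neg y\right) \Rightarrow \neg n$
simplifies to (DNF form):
$\neg n$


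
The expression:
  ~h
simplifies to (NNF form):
~h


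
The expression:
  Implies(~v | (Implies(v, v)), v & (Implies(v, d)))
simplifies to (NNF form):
d & v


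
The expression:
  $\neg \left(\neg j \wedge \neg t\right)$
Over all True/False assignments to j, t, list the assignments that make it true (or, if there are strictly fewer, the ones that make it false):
is false only for:
  j=False, t=False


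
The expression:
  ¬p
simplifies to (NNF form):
¬p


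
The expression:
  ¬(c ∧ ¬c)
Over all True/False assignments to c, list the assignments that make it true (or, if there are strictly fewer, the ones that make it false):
is always true.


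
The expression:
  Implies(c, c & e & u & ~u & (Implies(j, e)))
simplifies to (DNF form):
~c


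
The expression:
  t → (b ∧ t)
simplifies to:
b ∨ ¬t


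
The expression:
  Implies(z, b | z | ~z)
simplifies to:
True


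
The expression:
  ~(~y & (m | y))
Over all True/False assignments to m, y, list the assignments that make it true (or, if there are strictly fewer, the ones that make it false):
is false only for:
  m=True, y=False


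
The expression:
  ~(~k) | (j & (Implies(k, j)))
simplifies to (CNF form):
j | k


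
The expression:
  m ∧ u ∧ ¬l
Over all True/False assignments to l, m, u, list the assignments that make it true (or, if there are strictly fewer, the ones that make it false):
is true only for:
  l=False, m=True, u=True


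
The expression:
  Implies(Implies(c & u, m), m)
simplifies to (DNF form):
m | (c & u)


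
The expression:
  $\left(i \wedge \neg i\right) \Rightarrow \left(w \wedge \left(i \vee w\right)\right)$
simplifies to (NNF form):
$\text{True}$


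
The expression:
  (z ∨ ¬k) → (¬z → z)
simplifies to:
k ∨ z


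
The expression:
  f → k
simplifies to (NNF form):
k ∨ ¬f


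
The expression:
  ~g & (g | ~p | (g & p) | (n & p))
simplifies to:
~g & (n | ~p)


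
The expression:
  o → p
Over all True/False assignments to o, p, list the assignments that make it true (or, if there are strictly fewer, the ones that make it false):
is false only for:
  o=True, p=False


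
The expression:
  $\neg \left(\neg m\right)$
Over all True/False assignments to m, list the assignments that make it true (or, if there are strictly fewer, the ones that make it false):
is true only for:
  m=True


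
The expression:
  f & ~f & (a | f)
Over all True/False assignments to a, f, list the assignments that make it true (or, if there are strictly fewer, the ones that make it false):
is never true.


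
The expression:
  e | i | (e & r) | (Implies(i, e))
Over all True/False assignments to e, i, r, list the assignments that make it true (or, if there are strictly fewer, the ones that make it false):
is always true.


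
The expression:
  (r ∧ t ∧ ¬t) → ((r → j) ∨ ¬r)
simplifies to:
True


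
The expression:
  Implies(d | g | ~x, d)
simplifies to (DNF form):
d | (x & ~g)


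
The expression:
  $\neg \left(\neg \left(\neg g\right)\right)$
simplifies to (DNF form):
$\neg g$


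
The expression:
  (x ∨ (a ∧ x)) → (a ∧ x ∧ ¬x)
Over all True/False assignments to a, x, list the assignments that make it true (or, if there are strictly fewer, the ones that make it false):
is true only for:
  a=False, x=False;
  a=True, x=False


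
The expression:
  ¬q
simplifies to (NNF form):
¬q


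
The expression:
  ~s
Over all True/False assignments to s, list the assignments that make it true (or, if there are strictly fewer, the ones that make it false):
is true only for:
  s=False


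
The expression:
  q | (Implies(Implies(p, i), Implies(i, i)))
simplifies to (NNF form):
True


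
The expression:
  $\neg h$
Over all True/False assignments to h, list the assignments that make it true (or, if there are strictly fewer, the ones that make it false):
is true only for:
  h=False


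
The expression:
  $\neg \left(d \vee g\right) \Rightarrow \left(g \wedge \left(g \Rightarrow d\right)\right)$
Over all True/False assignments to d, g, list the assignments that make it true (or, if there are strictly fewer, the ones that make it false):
is false only for:
  d=False, g=False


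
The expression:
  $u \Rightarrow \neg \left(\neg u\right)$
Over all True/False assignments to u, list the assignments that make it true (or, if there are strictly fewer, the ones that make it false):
is always true.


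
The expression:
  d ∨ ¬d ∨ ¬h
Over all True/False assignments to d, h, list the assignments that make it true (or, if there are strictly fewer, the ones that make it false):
is always true.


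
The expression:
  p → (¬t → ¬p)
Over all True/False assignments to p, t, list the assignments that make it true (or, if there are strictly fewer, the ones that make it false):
is false only for:
  p=True, t=False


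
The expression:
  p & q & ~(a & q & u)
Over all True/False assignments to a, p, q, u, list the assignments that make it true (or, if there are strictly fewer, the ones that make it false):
is true only for:
  a=False, p=True, q=True, u=False;
  a=False, p=True, q=True, u=True;
  a=True, p=True, q=True, u=False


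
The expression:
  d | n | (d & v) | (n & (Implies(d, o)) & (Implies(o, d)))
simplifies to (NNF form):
d | n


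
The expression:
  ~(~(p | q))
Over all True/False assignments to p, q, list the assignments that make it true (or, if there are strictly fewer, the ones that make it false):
is false only for:
  p=False, q=False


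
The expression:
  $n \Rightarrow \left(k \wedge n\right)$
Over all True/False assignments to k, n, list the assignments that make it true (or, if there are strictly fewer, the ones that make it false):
is false only for:
  k=False, n=True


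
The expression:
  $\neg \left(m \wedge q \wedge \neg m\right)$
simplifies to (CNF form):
$\text{True}$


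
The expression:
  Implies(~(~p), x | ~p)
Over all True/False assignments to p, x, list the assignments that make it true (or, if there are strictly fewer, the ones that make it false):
is false only for:
  p=True, x=False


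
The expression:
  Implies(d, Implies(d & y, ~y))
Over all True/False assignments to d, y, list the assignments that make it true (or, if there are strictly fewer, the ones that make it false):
is false only for:
  d=True, y=True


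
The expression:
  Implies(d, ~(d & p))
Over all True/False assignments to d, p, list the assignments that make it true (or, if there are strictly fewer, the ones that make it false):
is false only for:
  d=True, p=True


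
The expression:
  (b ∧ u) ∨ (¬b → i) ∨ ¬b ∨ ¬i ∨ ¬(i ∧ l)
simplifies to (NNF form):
True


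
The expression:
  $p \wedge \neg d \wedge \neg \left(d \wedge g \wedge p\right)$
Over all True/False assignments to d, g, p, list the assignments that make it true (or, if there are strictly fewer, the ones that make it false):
is true only for:
  d=False, g=False, p=True;
  d=False, g=True, p=True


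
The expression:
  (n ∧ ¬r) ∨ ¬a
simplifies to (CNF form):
(n ∨ ¬a) ∧ (¬a ∨ ¬r)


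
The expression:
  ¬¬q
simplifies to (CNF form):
q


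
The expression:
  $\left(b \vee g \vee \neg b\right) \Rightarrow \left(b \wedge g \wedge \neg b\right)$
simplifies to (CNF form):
$\text{False}$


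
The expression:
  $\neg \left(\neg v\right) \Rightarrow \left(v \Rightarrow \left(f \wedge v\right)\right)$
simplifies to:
$f \vee \neg v$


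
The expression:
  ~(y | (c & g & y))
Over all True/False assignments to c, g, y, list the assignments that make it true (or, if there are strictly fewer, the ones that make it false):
is true only for:
  c=False, g=False, y=False;
  c=False, g=True, y=False;
  c=True, g=False, y=False;
  c=True, g=True, y=False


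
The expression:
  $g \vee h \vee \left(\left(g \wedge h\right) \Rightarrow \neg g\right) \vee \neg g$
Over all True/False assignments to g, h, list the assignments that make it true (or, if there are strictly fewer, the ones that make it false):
is always true.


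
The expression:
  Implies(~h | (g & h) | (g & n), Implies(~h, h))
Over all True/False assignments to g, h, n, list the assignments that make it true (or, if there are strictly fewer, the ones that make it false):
is true only for:
  g=False, h=True, n=False;
  g=False, h=True, n=True;
  g=True, h=True, n=False;
  g=True, h=True, n=True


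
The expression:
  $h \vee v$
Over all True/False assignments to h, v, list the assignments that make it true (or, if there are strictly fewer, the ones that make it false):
is false only for:
  h=False, v=False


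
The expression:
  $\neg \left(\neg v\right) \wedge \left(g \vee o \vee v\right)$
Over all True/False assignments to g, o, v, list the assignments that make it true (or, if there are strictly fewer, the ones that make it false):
is true only for:
  g=False, o=False, v=True;
  g=False, o=True, v=True;
  g=True, o=False, v=True;
  g=True, o=True, v=True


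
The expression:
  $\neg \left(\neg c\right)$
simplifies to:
$c$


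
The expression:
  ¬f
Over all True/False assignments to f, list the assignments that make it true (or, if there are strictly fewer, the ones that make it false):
is true only for:
  f=False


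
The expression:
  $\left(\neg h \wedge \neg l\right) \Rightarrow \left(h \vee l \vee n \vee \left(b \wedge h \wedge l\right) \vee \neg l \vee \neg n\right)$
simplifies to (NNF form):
$\text{True}$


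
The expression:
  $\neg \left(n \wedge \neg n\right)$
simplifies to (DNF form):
$\text{True}$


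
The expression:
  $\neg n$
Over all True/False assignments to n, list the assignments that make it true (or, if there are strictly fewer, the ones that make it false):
is true only for:
  n=False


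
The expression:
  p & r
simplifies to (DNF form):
p & r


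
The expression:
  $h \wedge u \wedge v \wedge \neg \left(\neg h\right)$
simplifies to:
$h \wedge u \wedge v$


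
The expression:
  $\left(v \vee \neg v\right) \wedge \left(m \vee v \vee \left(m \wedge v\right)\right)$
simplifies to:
$m \vee v$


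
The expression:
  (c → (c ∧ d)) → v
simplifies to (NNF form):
v ∨ (c ∧ ¬d)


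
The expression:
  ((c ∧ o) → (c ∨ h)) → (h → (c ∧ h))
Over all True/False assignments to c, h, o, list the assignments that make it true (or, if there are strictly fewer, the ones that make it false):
is false only for:
  c=False, h=True, o=False;
  c=False, h=True, o=True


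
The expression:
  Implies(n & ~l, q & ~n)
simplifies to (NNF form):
l | ~n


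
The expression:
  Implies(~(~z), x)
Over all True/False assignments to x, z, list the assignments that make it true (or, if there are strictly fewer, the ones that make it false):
is false only for:
  x=False, z=True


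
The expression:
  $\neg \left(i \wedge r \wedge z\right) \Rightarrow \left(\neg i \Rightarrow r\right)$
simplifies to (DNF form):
$i \vee r$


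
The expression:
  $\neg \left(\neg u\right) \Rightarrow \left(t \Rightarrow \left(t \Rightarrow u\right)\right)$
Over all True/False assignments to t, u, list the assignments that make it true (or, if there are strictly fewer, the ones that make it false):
is always true.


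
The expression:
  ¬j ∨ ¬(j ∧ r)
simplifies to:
¬j ∨ ¬r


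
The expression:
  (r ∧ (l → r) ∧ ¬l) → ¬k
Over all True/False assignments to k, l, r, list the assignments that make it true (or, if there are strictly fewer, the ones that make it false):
is false only for:
  k=True, l=False, r=True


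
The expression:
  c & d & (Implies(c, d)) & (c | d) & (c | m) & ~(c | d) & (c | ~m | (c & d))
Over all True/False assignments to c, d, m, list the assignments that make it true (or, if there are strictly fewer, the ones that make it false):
is never true.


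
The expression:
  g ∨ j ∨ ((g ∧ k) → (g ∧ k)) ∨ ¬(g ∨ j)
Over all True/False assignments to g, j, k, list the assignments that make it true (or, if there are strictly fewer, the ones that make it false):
is always true.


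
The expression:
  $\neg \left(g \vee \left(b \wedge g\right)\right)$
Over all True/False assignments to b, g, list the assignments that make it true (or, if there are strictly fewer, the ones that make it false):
is true only for:
  b=False, g=False;
  b=True, g=False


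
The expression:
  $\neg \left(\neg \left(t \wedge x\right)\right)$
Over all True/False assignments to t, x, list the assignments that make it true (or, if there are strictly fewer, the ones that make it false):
is true only for:
  t=True, x=True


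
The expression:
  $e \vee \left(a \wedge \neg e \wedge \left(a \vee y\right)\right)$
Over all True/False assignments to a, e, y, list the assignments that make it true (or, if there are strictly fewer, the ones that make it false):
is false only for:
  a=False, e=False, y=False;
  a=False, e=False, y=True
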